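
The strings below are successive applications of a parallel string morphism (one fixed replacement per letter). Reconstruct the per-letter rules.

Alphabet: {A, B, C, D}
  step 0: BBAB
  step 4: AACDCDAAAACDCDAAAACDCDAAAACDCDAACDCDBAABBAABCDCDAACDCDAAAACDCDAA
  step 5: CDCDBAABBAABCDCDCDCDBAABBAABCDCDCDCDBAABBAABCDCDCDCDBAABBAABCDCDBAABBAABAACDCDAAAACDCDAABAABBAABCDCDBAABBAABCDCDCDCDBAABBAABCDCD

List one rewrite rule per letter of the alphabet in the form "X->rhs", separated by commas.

A->CD, B->AA, C->BA, D->AB

  step 4 ⇒ step 5: AACDCDAAAACDCDAAAACDCDAAAACDCDAACDCDBAABBAABCDCDAACDCDAAAACDCDAA ⇒ CD·CD·BA·AB·BA·AB·CD·CD·CD·CD·BA·AB·BA·AB·CD·CD·CD·CD·BA·AB·BA·AB·CD·CD·CD·CD·BA·AB·BA·AB·CD·CD·BA·AB·BA·AB·AA·CD·CD·AA·AA·CD·CD·AA·BA·AB·BA·AB·CD·CD·BA·AB·BA·AB·CD·CD·CD·CD·BA·AB·BA·AB·CD·CD
    A ↦ CD
    B ↦ AA
    C ↦ BA
    D ↦ AB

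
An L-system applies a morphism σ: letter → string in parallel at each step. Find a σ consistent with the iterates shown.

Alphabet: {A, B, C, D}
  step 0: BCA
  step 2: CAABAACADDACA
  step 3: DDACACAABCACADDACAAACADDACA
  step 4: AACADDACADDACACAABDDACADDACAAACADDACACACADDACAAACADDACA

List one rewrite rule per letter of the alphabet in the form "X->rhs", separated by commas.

  step 3 ⇒ step 4: DDACACAABCACADDACAAACADDACA ⇒ A·A·CA·DDA·CA·DDA·CA·CA·AB·DDA·CA·DDA·CA·A·A·CA·DDA·CA·CA·CA·DDA·CA·A·A·CA·DDA·CA
    A ↦ CA
    B ↦ AB
    C ↦ DDA
    D ↦ A

A->CA, B->AB, C->DDA, D->A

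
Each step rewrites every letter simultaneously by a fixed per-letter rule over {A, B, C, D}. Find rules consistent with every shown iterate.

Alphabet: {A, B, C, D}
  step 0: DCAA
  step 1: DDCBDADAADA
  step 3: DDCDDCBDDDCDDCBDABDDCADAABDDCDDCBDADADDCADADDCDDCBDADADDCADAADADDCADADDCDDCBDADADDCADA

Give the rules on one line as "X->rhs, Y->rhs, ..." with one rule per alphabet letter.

A->ADA, B->AB, C->BD, D->DDC

  step 0 ⇒ step 1: DCAA ⇒ DDC·BD·ADA·ADA
    A ↦ ADA
    C ↦ BD
    D ↦ DDC
    B ↦ AB  (constrained at step 1)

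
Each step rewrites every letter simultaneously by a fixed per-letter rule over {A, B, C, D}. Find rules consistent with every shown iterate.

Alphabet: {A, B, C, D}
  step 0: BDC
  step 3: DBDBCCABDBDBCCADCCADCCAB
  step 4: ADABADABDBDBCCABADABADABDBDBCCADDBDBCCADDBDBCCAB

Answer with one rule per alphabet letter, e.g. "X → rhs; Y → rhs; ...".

A->CC, B->AB, C->DB, D->AD

  step 3 ⇒ step 4: DBDBCCABDBDBCCADCCADCCAB ⇒ AD·AB·AD·AB·DB·DB·CC·AB·AD·AB·AD·AB·DB·DB·CC·AD·DB·DB·CC·AD·DB·DB·CC·AB
    A ↦ CC
    B ↦ AB
    C ↦ DB
    D ↦ AD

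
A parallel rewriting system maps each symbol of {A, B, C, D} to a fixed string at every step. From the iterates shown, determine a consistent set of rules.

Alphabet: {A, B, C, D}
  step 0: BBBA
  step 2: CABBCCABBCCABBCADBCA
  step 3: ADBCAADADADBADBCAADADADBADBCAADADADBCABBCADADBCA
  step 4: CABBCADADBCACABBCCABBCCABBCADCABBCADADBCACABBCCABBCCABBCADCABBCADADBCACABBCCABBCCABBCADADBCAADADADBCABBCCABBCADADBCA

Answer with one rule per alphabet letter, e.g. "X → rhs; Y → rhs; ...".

A->CA, B->AD, C->ADB, D->BBC

  step 3 ⇒ step 4: ADBCAADADADBADBCAADADADBADBCAADADADBCABBCADADBCA ⇒ CA·BBC·AD·ADB·CA·CA·BBC·CA·BBC·CA·BBC·AD·CA·BBC·AD·ADB·CA·CA·BBC·CA·BBC·CA·BBC·AD·CA·BBC·AD·ADB·CA·CA·BBC·CA·BBC·CA·BBC·AD·ADB·CA·AD·AD·ADB·CA·BBC·CA·BBC·AD·ADB·CA
    A ↦ CA
    B ↦ AD
    C ↦ ADB
    D ↦ BBC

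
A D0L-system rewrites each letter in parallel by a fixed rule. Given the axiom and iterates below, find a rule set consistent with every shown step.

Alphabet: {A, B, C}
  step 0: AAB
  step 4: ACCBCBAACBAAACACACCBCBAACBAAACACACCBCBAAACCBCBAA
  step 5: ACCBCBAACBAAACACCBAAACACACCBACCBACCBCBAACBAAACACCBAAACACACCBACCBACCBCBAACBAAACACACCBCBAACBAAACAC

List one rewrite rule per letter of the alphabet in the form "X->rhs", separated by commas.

A->AC, B->AA, C->CB

  step 4 ⇒ step 5: ACCBCBAACBAAACACACCBCBAACBAAACACACCBCBAAACCBCBAA ⇒ AC·CB·CB·AA·CB·AA·AC·AC·CB·AA·AC·AC·AC·CB·AC·CB·AC·CB·CB·AA·CB·AA·AC·AC·CB·AA·AC·AC·AC·CB·AC·CB·AC·CB·CB·AA·CB·AA·AC·AC·AC·CB·CB·AA·CB·AA·AC·AC
    A ↦ AC
    B ↦ AA
    C ↦ CB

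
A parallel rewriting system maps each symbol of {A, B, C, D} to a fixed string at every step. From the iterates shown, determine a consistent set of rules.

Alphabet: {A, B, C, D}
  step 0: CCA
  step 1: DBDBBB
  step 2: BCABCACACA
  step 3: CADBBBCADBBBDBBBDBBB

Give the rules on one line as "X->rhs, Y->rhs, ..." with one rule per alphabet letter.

A->BB, B->CA, C->DB, D->B

  step 2 ⇒ step 3: BCABCACACA ⇒ CA·DB·BB·CA·DB·BB·DB·BB·DB·BB
    A ↦ BB
    B ↦ CA
    C ↦ DB
  step 1 ⇒ step 2: DBDBBB ⇒ B·CA·B·CA·CA·CA
    D ↦ B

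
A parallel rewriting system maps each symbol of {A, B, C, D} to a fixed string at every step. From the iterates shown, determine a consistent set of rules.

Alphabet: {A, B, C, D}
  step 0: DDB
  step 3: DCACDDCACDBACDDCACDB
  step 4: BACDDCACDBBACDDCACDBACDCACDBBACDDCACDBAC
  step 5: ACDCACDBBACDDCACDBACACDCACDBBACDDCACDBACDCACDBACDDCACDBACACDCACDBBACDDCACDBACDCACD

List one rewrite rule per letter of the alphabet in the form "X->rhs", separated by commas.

  step 4 ⇒ step 5: BACDDCACDBBACDDCACDBACDCACDBBACDDCACDBAC ⇒ AC·DC·ACD·B·B·ACD·DC·ACD·B·AC·AC·DC·ACD·B·B·ACD·DC·ACD·B·AC·DC·ACD·B·ACD·DC·ACD·B·AC·AC·DC·ACD·B·B·ACD·DC·ACD·B·AC·DC·ACD
    A ↦ DC
    B ↦ AC
    C ↦ ACD
    D ↦ B

A->DC, B->AC, C->ACD, D->B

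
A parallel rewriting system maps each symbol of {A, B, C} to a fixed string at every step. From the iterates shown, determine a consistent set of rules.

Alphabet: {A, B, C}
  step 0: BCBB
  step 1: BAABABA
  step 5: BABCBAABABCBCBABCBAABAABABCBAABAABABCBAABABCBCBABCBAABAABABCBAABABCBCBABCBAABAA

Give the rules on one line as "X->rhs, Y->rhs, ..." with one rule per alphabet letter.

  step 0 ⇒ step 1: BCBB ⇒ BA·A·BA·BA
    B ↦ BA
    C ↦ A
    A ↦ BC  (constrained at step 1)

A->BC, B->BA, C->A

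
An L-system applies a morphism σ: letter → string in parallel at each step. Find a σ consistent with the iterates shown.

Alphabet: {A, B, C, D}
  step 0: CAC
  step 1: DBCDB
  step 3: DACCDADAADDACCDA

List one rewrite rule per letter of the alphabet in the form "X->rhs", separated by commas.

A->C, B->AD, C->DB, D->DA

  step 0 ⇒ step 1: CAC ⇒ DB·C·DB
    A ↦ C
    C ↦ DB
    B ↦ AD  (constrained at step 1)
    D ↦ DA  (constrained at step 1)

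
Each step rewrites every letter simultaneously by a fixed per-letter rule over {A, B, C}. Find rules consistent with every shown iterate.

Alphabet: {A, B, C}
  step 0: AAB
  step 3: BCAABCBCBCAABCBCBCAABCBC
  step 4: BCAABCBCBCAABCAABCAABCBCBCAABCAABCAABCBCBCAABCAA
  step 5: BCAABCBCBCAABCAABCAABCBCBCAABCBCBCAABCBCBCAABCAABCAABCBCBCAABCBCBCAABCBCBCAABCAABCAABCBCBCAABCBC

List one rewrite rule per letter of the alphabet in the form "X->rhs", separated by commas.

  step 4 ⇒ step 5: BCAABCBCBCAABCAABCAABCBCBCAABCAABCAABCBCBCAABCAA ⇒ BC·AA·BC·BC·BC·AA·BC·AA·BC·AA·BC·BC·BC·AA·BC·BC·BC·AA·BC·BC·BC·AA·BC·AA·BC·AA·BC·BC·BC·AA·BC·BC·BC·AA·BC·BC·BC·AA·BC·AA·BC·AA·BC·BC·BC·AA·BC·BC
    A ↦ BC
    B ↦ BC
    C ↦ AA

A->BC, B->BC, C->AA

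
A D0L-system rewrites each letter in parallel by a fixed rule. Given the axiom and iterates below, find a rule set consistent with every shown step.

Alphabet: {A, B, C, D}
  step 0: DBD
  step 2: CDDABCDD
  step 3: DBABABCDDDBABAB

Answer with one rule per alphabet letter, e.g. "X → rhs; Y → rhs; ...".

A->CD, B->D, C->DB, D->AB

  step 2 ⇒ step 3: CDDABCDD ⇒ DB·AB·AB·CD·D·DB·AB·AB
    A ↦ CD
    B ↦ D
    C ↦ DB
    D ↦ AB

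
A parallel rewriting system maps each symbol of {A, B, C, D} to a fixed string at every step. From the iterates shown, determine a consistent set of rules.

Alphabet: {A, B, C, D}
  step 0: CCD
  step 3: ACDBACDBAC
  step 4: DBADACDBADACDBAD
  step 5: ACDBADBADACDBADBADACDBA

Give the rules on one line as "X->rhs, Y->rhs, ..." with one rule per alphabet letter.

  step 4 ⇒ step 5: DBADACDBADACDBAD ⇒ A·C·DB·A·DB·AD·A·C·DB·A·DB·AD·A·C·DB·A
    A ↦ DB
    B ↦ C
    C ↦ AD
    D ↦ A

A->DB, B->C, C->AD, D->A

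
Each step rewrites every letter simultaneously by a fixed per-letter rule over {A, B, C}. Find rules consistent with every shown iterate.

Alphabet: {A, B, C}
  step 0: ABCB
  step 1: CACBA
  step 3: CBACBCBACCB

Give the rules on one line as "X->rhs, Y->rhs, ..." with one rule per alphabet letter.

  step 0 ⇒ step 1: ABCB ⇒ C·A·CB·A
    A ↦ C
    B ↦ A
    C ↦ CB

A->C, B->A, C->CB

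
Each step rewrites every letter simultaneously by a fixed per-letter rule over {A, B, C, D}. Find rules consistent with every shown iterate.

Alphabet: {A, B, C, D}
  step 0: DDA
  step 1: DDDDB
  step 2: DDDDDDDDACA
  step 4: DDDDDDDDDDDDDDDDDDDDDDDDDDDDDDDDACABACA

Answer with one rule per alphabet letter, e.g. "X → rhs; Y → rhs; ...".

  step 1 ⇒ step 2: DDDDB ⇒ DD·DD·DD·DD·ACA
    B ↦ ACA
    D ↦ DD
  step 0 ⇒ step 1: DDA ⇒ DD·DD·B
    A ↦ B
    C ↦ A  (constrained at step 2)

A->B, B->ACA, C->A, D->DD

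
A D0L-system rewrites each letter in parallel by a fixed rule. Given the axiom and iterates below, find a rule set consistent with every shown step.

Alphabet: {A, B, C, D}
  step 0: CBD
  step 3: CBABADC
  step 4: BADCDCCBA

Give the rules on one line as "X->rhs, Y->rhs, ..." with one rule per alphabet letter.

A->C, B->D, C->BA, D->C

  step 3 ⇒ step 4: CBABADC ⇒ BA·D·C·D·C·C·BA
    A ↦ C
    B ↦ D
    C ↦ BA
    D ↦ C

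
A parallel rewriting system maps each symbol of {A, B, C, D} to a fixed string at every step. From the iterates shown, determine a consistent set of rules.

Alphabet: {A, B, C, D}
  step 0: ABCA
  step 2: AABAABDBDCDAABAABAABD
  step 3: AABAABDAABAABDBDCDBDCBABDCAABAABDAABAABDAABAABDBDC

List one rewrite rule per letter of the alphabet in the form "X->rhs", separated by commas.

  step 2 ⇒ step 3: AABAABDBDCDAABAABAABD ⇒ AAB·AAB·D·AAB·AAB·D·BDC·D·BDC·BA·BDC·AAB·AAB·D·AAB·AAB·D·AAB·AAB·D·BDC
    A ↦ AAB
    B ↦ D
    C ↦ BA
    D ↦ BDC

A->AAB, B->D, C->BA, D->BDC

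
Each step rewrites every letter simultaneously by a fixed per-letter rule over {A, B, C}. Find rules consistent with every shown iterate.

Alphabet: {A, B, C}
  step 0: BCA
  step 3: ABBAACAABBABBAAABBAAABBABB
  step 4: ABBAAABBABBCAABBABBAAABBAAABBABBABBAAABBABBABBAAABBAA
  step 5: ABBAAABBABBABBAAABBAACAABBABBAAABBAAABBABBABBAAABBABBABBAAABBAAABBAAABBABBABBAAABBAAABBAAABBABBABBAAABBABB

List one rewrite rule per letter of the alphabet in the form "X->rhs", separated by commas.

A->ABB, B->A, C->CA

  step 4 ⇒ step 5: ABBAAABBABBCAABBABBAAABBAAABBABBABBAAABBABBABBAAABBAA ⇒ ABB·A·A·ABB·ABB·ABB·A·A·ABB·A·A·CA·ABB·ABB·A·A·ABB·A·A·ABB·ABB·ABB·A·A·ABB·ABB·ABB·A·A·ABB·A·A·ABB·A·A·ABB·ABB·ABB·A·A·ABB·A·A·ABB·A·A·ABB·ABB·ABB·A·A·ABB·ABB
    A ↦ ABB
    B ↦ A
    C ↦ CA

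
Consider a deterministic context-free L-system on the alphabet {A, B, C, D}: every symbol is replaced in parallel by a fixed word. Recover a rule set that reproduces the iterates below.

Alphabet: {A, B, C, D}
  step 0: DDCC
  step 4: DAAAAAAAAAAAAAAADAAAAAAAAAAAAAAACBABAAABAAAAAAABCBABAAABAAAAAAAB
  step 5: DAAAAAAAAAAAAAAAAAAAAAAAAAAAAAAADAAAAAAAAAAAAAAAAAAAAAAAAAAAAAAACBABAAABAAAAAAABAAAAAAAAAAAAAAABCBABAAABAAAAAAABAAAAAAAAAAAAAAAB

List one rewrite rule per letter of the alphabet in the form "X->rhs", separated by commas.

A->AA, B->AB, C->CB, D->DA

  step 4 ⇒ step 5: DAAAAAAAAAAAAAAADAAAAAAAAAAAAAAACBABAAABAAAAAAABCBABAAABAAAAAAAB ⇒ DA·AA·AA·AA·AA·AA·AA·AA·AA·AA·AA·AA·AA·AA·AA·AA·DA·AA·AA·AA·AA·AA·AA·AA·AA·AA·AA·AA·AA·AA·AA·AA·CB·AB·AA·AB·AA·AA·AA·AB·AA·AA·AA·AA·AA·AA·AA·AB·CB·AB·AA·AB·AA·AA·AA·AB·AA·AA·AA·AA·AA·AA·AA·AB
    A ↦ AA
    B ↦ AB
    C ↦ CB
    D ↦ DA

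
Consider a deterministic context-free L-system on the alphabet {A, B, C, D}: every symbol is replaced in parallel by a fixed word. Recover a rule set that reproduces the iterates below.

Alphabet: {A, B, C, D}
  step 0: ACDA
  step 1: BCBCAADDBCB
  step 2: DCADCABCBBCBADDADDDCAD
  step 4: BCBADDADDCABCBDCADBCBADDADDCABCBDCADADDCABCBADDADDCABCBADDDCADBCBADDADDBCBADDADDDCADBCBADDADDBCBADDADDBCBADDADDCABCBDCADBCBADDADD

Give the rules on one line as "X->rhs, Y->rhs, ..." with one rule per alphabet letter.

  step 1 ⇒ step 2: BCBCAADDBCB ⇒ D·CA·D·CA·BCB·BCB·ADD·ADD·D·CA·D
    A ↦ BCB
    B ↦ D
    C ↦ CA
    D ↦ ADD

A->BCB, B->D, C->CA, D->ADD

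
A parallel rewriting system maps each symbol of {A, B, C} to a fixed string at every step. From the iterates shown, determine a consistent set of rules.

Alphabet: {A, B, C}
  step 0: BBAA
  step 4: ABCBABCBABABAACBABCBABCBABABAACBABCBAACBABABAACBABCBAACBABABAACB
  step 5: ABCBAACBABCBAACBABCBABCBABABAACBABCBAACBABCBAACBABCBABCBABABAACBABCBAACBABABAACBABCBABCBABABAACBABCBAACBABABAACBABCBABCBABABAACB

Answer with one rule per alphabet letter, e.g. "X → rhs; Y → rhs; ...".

  step 4 ⇒ step 5: ABCBABCBABABAACBABCBABCBABABAACBABCBAACBABABAACBABCBAACBABABAACB ⇒ AB·CB·AA·CB·AB·CB·AA·CB·AB·CB·AB·CB·AB·AB·AA·CB·AB·CB·AA·CB·AB·CB·AA·CB·AB·CB·AB·CB·AB·AB·AA·CB·AB·CB·AA·CB·AB·AB·AA·CB·AB·CB·AB·CB·AB·AB·AA·CB·AB·CB·AA·CB·AB·AB·AA·CB·AB·CB·AB·CB·AB·AB·AA·CB
    A ↦ AB
    B ↦ CB
    C ↦ AA

A->AB, B->CB, C->AA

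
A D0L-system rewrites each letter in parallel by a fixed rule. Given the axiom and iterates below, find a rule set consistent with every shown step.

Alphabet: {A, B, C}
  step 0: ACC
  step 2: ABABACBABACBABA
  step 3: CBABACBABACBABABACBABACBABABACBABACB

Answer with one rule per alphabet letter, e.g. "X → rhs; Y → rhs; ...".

  step 2 ⇒ step 3: ABABACBABACBABA ⇒ CB·ABA·CB·ABA·CB·AB·ABA·CB·ABA·CB·AB·ABA·CB·ABA·CB
    A ↦ CB
    B ↦ ABA
    C ↦ AB

A->CB, B->ABA, C->AB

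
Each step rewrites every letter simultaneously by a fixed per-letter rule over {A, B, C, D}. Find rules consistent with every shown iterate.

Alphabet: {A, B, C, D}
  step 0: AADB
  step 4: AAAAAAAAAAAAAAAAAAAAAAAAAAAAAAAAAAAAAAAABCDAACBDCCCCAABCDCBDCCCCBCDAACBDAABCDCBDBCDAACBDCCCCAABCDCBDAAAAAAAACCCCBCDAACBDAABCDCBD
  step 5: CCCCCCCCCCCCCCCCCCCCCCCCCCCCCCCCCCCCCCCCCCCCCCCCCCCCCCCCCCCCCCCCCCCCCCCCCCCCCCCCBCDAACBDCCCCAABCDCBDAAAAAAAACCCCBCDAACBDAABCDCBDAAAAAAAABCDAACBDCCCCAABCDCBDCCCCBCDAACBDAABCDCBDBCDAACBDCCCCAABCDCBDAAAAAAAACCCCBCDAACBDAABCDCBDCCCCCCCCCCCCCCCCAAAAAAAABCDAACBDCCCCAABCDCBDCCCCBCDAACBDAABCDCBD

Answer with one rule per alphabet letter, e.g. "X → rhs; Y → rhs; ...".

A->CC, B->BCD, C->AA, D->CBD

  step 4 ⇒ step 5: AAAAAAAAAAAAAAAAAAAAAAAAAAAAAAAAAAAAAAAABCDAACBDCCCCAABCDCBDCCCCBCDAACBDAABCDCBDBCDAACBDCCCCAABCDCBDAAAAAAAACCCCBCDAACBDAABCDCBD ⇒ CC·CC·CC·CC·CC·CC·CC·CC·CC·CC·CC·CC·CC·CC·CC·CC·CC·CC·CC·CC·CC·CC·CC·CC·CC·CC·CC·CC·CC·CC·CC·CC·CC·CC·CC·CC·CC·CC·CC·CC·BCD·AA·CBD·CC·CC·AA·BCD·CBD·AA·AA·AA·AA·CC·CC·BCD·AA·CBD·AA·BCD·CBD·AA·AA·AA·AA·BCD·AA·CBD·CC·CC·AA·BCD·CBD·CC·CC·BCD·AA·CBD·AA·BCD·CBD·BCD·AA·CBD·CC·CC·AA·BCD·CBD·AA·AA·AA·AA·CC·CC·BCD·AA·CBD·AA·BCD·CBD·CC·CC·CC·CC·CC·CC·CC·CC·AA·AA·AA·AA·BCD·AA·CBD·CC·CC·AA·BCD·CBD·CC·CC·BCD·AA·CBD·AA·BCD·CBD
    A ↦ CC
    B ↦ BCD
    C ↦ AA
    D ↦ CBD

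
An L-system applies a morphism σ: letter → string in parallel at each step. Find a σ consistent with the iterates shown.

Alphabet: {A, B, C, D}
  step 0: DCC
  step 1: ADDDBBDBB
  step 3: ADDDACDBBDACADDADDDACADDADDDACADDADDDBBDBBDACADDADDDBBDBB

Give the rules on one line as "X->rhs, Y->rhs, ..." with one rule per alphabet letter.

A->DAC, B->C, C->DBB, D->ADD

  step 0 ⇒ step 1: DCC ⇒ ADD·DBB·DBB
    C ↦ DBB
    D ↦ ADD
    A ↦ DAC  (constrained at step 1)
    B ↦ C  (constrained at step 1)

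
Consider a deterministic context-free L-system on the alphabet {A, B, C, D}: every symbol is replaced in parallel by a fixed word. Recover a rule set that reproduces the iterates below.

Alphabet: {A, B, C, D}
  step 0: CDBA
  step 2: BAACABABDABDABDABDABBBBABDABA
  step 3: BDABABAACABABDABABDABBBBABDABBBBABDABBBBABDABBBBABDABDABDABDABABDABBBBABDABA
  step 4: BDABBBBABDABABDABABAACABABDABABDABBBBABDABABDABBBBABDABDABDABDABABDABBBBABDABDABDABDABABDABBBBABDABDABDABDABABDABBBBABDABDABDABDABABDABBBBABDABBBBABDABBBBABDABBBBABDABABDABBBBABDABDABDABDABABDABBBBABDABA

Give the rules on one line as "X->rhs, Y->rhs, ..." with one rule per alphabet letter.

  step 3 ⇒ step 4: BDABABAACABABDABABDABBBBABDABBBBABDABBBBABDABBBBABDABDABDABDABABDABBBBABDABA ⇒ BDA·BBB·BA·BDA·BA·BDA·BA·BA·ACA·BA·BDA·BA·BDA·BBB·BA·BDA·BA·BDA·BBB·BA·BDA·BDA·BDA·BDA·BA·BDA·BBB·BA·BDA·BDA·BDA·BDA·BA·BDA·BBB·BA·BDA·BDA·BDA·BDA·BA·BDA·BBB·BA·BDA·BDA·BDA·BDA·BA·BDA·BBB·BA·BDA·BBB·BA·BDA·BBB·BA·BDA·BBB·BA·BDA·BA·BDA·BBB·BA·BDA·BDA·BDA·BDA·BA·BDA·BBB·BA·BDA·BA
    A ↦ BA
    B ↦ BDA
    C ↦ ACA
    D ↦ BBB

A->BA, B->BDA, C->ACA, D->BBB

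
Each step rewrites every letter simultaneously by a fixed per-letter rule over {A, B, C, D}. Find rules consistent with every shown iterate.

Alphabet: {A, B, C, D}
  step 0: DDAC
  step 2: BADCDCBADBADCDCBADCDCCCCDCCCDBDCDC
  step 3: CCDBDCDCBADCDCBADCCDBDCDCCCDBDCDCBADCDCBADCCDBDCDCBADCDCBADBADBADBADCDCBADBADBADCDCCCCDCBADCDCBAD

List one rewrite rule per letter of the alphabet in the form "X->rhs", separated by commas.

A->DBD, B->CC, C->BAD, D->CDC

  step 2 ⇒ step 3: BADCDCBADBADCDCBADCDCCCCDCCCDBDCDC ⇒ CC·DBD·CDC·BAD·CDC·BAD·CC·DBD·CDC·CC·DBD·CDC·BAD·CDC·BAD·CC·DBD·CDC·BAD·CDC·BAD·BAD·BAD·BAD·CDC·BAD·BAD·BAD·CDC·CC·CDC·BAD·CDC·BAD
    A ↦ DBD
    B ↦ CC
    C ↦ BAD
    D ↦ CDC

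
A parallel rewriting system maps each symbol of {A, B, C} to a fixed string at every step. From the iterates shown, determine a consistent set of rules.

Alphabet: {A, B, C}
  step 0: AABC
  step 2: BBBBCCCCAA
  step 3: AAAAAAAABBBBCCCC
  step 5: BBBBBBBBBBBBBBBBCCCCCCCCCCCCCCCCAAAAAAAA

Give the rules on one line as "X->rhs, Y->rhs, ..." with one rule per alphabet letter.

A->CC, B->AA, C->B

  step 2 ⇒ step 3: BBBBCCCCAA ⇒ AA·AA·AA·AA·B·B·B·B·CC·CC
    A ↦ CC
    B ↦ AA
    C ↦ B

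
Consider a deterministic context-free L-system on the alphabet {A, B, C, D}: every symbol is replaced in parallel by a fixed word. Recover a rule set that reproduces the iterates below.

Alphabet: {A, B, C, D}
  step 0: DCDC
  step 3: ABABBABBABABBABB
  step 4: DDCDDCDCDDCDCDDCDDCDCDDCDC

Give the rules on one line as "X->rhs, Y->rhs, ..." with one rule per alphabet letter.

  step 3 ⇒ step 4: ABABBABBABABBABB ⇒ D·DC·D·DC·DC·D·DC·DC·D·DC·D·DC·DC·D·DC·DC
    A ↦ D
    B ↦ DC
    C ↦ B  (constrained at step 0)
    D ↦ AB  (constrained at step 0)

A->D, B->DC, C->B, D->AB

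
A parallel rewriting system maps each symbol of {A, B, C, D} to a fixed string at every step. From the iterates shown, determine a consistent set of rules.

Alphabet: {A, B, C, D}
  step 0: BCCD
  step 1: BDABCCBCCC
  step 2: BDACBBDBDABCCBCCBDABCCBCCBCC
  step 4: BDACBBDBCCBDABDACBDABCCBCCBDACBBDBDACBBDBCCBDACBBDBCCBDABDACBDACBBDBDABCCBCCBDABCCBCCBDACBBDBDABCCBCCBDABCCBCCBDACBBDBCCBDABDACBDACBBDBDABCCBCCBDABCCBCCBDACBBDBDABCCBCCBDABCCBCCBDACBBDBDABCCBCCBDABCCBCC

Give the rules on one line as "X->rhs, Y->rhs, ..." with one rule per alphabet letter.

  step 1 ⇒ step 2: BDABCCBCCC ⇒ BDA·C·BBD·BDA·BCC·BCC·BDA·BCC·BCC·BCC
    A ↦ BBD
    B ↦ BDA
    C ↦ BCC
    D ↦ C

A->BBD, B->BDA, C->BCC, D->C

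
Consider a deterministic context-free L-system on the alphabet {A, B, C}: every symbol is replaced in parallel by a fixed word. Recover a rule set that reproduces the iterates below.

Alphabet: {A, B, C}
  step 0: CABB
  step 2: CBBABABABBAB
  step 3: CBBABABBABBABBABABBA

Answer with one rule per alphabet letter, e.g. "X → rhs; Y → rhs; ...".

  step 2 ⇒ step 3: CBBABABABBAB ⇒ CB·BA·BA·B·BA·B·BA·B·BA·BA·B·BA
    A ↦ B
    B ↦ BA
    C ↦ CB

A->B, B->BA, C->CB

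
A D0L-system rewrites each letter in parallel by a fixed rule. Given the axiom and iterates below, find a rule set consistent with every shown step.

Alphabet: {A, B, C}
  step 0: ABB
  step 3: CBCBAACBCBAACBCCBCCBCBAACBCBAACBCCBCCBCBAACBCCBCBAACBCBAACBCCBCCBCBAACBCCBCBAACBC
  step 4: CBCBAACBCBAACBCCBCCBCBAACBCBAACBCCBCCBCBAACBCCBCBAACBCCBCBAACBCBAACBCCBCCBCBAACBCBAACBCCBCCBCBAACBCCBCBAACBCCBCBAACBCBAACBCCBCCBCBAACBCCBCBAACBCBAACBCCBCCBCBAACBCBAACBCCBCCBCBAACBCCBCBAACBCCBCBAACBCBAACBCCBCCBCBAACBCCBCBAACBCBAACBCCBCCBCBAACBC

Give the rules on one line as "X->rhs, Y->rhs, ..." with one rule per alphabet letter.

  step 3 ⇒ step 4: CBCBAACBCBAACBCCBCCBCBAACBCBAACBCCBCCBCBAACBCCBCBAACBCBAACBCCBCCBCBAACBCCBCBAACBC ⇒ CBC·BAA·CBC·BAA·CBC·CBC·CBC·BAA·CBC·BAA·CBC·CBC·CBC·BAA·CBC·CBC·BAA·CBC·CBC·BAA·CBC·BAA·CBC·CBC·CBC·BAA·CBC·BAA·CBC·CBC·CBC·BAA·CBC·CBC·BAA·CBC·CBC·BAA·CBC·BAA·CBC·CBC·CBC·BAA·CBC·CBC·BAA·CBC·BAA·CBC·CBC·CBC·BAA·CBC·BAA·CBC·CBC·CBC·BAA·CBC·CBC·BAA·CBC·CBC·BAA·CBC·BAA·CBC·CBC·CBC·BAA·CBC·CBC·BAA·CBC·BAA·CBC·CBC·CBC·BAA·CBC
    A ↦ CBC
    B ↦ BAA
    C ↦ CBC

A->CBC, B->BAA, C->CBC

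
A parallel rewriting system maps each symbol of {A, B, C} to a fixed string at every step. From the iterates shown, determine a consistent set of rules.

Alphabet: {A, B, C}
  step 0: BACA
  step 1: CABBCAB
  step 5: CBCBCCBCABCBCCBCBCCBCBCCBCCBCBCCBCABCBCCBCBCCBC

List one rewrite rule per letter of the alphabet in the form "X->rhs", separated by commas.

A->AB, B->C, C->BC

  step 0 ⇒ step 1: BACA ⇒ C·AB·BC·AB
    A ↦ AB
    B ↦ C
    C ↦ BC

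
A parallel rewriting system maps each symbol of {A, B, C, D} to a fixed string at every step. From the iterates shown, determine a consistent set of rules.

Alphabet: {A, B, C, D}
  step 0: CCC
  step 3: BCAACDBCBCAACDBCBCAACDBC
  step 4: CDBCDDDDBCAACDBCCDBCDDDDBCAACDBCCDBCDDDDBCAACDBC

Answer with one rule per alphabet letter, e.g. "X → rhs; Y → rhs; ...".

A->DD, B->CD, C->BC, D->AA

  step 3 ⇒ step 4: BCAACDBCBCAACDBCBCAACDBC ⇒ CD·BC·DD·DD·BC·AA·CD·BC·CD·BC·DD·DD·BC·AA·CD·BC·CD·BC·DD·DD·BC·AA·CD·BC
    A ↦ DD
    B ↦ CD
    C ↦ BC
    D ↦ AA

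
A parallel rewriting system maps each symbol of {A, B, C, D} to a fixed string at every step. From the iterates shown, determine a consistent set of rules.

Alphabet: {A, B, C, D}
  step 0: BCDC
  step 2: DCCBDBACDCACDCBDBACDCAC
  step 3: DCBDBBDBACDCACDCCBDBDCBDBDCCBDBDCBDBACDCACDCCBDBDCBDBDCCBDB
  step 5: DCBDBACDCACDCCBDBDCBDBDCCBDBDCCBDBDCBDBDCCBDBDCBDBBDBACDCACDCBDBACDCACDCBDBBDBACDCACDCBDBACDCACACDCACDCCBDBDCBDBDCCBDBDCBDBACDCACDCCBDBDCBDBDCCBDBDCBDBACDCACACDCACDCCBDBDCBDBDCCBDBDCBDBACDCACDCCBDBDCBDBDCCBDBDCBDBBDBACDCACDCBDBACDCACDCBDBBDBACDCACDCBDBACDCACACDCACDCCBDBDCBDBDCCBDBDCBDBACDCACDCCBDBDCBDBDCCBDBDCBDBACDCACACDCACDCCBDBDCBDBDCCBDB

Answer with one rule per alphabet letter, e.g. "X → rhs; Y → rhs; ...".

A->DCC, B->AC, C->BDB, D->DC

  step 2 ⇒ step 3: DCCBDBACDCACDCBDBACDCAC ⇒ DC·BDB·BDB·AC·DC·AC·DCC·BDB·DC·BDB·DCC·BDB·DC·BDB·AC·DC·AC·DCC·BDB·DC·BDB·DCC·BDB
    A ↦ DCC
    B ↦ AC
    C ↦ BDB
    D ↦ DC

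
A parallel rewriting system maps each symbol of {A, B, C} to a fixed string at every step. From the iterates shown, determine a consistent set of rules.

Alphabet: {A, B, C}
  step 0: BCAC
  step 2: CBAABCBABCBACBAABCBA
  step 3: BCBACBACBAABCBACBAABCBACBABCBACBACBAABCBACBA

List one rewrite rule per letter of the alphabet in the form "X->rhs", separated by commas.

  step 2 ⇒ step 3: CBAABCBABCBACBAABCBA ⇒ BCB·A·CBA·CBA·A·BCB·A·CBA·A·BCB·A·CBA·BCB·A·CBA·CBA·A·BCB·A·CBA
    A ↦ CBA
    B ↦ A
    C ↦ BCB

A->CBA, B->A, C->BCB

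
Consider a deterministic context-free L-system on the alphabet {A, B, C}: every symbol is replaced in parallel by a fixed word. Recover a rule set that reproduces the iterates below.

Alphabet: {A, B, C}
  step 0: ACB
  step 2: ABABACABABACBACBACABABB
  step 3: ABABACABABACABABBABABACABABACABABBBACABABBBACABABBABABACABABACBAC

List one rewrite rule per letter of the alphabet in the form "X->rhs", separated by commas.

A->ABA, B->BAC, C->BB

  step 2 ⇒ step 3: ABABACABABACBACBACABABB ⇒ ABA·BAC·ABA·BAC·ABA·BB·ABA·BAC·ABA·BAC·ABA·BB·BAC·ABA·BB·BAC·ABA·BB·ABA·BAC·ABA·BAC·BAC
    A ↦ ABA
    B ↦ BAC
    C ↦ BB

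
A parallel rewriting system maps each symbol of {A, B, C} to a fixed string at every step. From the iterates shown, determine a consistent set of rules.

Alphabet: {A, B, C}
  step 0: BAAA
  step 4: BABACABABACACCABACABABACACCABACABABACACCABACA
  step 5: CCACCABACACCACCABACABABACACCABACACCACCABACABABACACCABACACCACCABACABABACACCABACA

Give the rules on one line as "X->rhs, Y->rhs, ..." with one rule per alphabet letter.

  step 4 ⇒ step 5: BABACABABACACCABACABABACACCABACABABACACCABACA ⇒ C·CA·C·CA·BA·CA·C·CA·C·CA·BA·CA·BA·BA·CA·C·CA·BA·CA·C·CA·C·CA·BA·CA·BA·BA·CA·C·CA·BA·CA·C·CA·C·CA·BA·CA·BA·BA·CA·C·CA·BA·CA
    A ↦ CA
    B ↦ C
    C ↦ BA

A->CA, B->C, C->BA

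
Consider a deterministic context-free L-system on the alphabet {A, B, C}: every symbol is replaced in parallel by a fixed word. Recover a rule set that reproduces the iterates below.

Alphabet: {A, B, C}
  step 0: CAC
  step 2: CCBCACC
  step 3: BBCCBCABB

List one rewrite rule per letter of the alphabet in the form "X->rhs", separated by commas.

  step 2 ⇒ step 3: CCBCACC ⇒ B·B·CC·B·CA·B·B
    A ↦ CA
    B ↦ CC
    C ↦ B

A->CA, B->CC, C->B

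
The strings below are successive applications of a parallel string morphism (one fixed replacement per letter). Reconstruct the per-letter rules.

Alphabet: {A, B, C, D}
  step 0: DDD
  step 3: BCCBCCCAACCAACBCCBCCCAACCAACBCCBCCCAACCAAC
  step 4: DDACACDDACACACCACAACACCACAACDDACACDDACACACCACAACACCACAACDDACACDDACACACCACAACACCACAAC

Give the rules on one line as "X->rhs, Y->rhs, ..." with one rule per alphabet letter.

  step 3 ⇒ step 4: BCCBCCCAACCAACBCCBCCCAACCAACBCCBCCCAACCAAC ⇒ DD·AC·AC·DD·AC·AC·AC·CA·CA·AC·AC·CA·CA·AC·DD·AC·AC·DD·AC·AC·AC·CA·CA·AC·AC·CA·CA·AC·DD·AC·AC·DD·AC·AC·AC·CA·CA·AC·AC·CA·CA·AC
    A ↦ CA
    B ↦ DD
    C ↦ AC
    D ↦ BCC  (constrained at step 0)

A->CA, B->DD, C->AC, D->BCC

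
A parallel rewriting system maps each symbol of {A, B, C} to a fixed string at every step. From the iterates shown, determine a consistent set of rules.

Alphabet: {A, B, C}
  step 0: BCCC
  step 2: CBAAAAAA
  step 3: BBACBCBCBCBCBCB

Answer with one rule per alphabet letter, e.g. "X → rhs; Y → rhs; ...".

  step 2 ⇒ step 3: CBAAAAAA ⇒ BB·A·CB·CB·CB·CB·CB·CB
    A ↦ CB
    B ↦ A
    C ↦ BB

A->CB, B->A, C->BB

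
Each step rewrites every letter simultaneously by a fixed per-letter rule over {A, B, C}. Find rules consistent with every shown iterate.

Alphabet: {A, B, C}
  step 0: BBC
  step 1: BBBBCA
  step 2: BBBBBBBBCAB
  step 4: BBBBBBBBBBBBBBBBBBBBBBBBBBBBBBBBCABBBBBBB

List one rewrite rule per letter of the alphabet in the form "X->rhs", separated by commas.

A->B, B->BB, C->CA

  step 1 ⇒ step 2: BBBBCA ⇒ BB·BB·BB·BB·CA·B
    A ↦ B
    B ↦ BB
    C ↦ CA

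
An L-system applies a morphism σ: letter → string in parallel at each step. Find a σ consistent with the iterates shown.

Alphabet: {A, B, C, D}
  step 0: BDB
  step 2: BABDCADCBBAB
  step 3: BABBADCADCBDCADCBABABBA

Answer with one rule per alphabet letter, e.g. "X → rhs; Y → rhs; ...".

  step 2 ⇒ step 3: BABDCADCBBAB ⇒ BA·B·BA·DCA·DC·B·DCA·DC·BA·BA·B·BA
    A ↦ B
    B ↦ BA
    C ↦ DC
    D ↦ DCA

A->B, B->BA, C->DC, D->DCA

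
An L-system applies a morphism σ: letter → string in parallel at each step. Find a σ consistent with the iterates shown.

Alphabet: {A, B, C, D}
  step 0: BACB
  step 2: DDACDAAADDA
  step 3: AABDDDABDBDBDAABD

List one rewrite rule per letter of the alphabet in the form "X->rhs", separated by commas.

A->BD, B->CD, C->DD, D->A

  step 2 ⇒ step 3: DDACDAAADDA ⇒ A·A·BD·DD·A·BD·BD·BD·A·A·BD
    A ↦ BD
    C ↦ DD
    D ↦ A
    B ↦ CD  (constrained at step 0)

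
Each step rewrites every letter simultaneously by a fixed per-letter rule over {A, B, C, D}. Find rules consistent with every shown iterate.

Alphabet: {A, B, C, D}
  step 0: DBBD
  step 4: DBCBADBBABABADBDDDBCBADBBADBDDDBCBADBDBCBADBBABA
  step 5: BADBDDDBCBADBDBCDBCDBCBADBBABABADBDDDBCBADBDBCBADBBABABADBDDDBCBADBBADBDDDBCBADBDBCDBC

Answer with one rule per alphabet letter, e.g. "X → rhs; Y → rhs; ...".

A->C, B->DB, C->DD, D->BA

  step 4 ⇒ step 5: DBCBADBBABABADBDDDBCBADBBADBDDDBCBADBDBCBADBBABA ⇒ BA·DB·DD·DB·C·BA·DB·DB·C·DB·C·DB·C·BA·DB·BA·BA·BA·DB·DD·DB·C·BA·DB·DB·C·BA·DB·BA·BA·BA·DB·DD·DB·C·BA·DB·BA·DB·DD·DB·C·BA·DB·DB·C·DB·C
    A ↦ C
    B ↦ DB
    C ↦ DD
    D ↦ BA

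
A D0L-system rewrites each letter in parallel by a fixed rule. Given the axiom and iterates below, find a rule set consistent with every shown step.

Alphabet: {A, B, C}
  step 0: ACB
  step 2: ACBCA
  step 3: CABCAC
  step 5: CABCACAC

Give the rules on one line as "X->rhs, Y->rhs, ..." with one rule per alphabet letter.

  step 2 ⇒ step 3: ACBCA ⇒ C·A·BC·A·C
    A ↦ C
    B ↦ BC
    C ↦ A

A->C, B->BC, C->A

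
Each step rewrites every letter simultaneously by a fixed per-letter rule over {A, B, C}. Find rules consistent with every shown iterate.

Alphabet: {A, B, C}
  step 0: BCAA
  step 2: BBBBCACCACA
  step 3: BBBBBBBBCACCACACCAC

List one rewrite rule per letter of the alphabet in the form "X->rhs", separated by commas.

A->C, B->BB, C->CA

  step 2 ⇒ step 3: BBBBCACCACA ⇒ BB·BB·BB·BB·CA·C·CA·CA·C·CA·C
    A ↦ C
    B ↦ BB
    C ↦ CA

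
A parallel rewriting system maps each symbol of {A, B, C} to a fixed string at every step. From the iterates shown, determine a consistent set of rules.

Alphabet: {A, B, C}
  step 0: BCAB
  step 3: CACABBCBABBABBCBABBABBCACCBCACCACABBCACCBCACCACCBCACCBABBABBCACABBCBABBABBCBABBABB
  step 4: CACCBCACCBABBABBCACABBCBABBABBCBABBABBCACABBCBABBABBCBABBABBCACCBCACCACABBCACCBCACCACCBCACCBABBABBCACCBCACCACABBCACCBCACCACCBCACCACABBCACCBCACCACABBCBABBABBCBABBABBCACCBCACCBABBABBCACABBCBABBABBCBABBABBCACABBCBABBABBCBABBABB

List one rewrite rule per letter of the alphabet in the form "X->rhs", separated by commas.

  step 3 ⇒ step 4: CACABBCBABBABBCBABBABBCACCBCACCACABBCACCBCACCACCBCACCBABBABBCACABBCBABBABBCBABBABB ⇒ CAC·CB·CAC·CB·ABB·ABB·CAC·ABB·CB·ABB·ABB·CB·ABB·ABB·CAC·ABB·CB·ABB·ABB·CB·ABB·ABB·CAC·CB·CAC·CAC·ABB·CAC·CB·CAC·CAC·CB·CAC·CB·ABB·ABB·CAC·CB·CAC·CAC·ABB·CAC·CB·CAC·CAC·CB·CAC·CAC·ABB·CAC·CB·CAC·CAC·ABB·CB·ABB·ABB·CB·ABB·ABB·CAC·CB·CAC·CB·ABB·ABB·CAC·ABB·CB·ABB·ABB·CB·ABB·ABB·CAC·ABB·CB·ABB·ABB·CB·ABB·ABB
    A ↦ CB
    B ↦ ABB
    C ↦ CAC

A->CB, B->ABB, C->CAC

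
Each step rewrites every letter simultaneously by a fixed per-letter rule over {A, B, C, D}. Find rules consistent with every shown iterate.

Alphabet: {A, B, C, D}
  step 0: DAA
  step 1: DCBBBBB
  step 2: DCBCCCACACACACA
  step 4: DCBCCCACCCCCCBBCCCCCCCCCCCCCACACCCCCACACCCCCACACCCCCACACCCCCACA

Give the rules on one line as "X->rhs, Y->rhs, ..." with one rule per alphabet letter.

  step 1 ⇒ step 2: DCBBBBB ⇒ DCB·CC·CA·CA·CA·CA·CA
    B ↦ CA
    C ↦ CC
    D ↦ DCB
  step 0 ⇒ step 1: DAA ⇒ DCB·BB·BB
    A ↦ BB

A->BB, B->CA, C->CC, D->DCB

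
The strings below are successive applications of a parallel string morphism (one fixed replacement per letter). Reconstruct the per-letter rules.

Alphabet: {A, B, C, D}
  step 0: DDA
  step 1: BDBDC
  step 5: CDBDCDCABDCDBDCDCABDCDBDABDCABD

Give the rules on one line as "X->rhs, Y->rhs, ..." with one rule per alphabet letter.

A->C, B->A, C->CD, D->BD

  step 0 ⇒ step 1: DDA ⇒ BD·BD·C
    A ↦ C
    D ↦ BD
    B ↦ A  (constrained at step 1)
    C ↦ CD  (constrained at step 1)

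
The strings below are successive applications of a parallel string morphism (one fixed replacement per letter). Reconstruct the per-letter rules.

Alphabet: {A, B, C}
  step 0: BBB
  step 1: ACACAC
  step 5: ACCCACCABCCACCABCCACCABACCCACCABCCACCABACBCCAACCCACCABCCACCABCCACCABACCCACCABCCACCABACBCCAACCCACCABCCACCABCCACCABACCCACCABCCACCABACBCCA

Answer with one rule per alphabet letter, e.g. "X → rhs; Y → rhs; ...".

A->B, B->AC, C->CCA

  step 0 ⇒ step 1: BBB ⇒ AC·AC·AC
    B ↦ AC
    A ↦ B  (constrained at step 1)
    C ↦ CCA  (constrained at step 1)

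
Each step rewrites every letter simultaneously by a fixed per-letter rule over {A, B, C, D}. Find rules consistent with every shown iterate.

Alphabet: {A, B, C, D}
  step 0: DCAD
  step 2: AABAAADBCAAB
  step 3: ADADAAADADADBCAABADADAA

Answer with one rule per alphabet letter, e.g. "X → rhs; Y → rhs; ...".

  step 2 ⇒ step 3: AABAAADBCAAB ⇒ AD·AD·AA·AD·AD·AD·BC·AA·B·AD·AD·AA
    A ↦ AD
    B ↦ AA
    C ↦ B
    D ↦ BC

A->AD, B->AA, C->B, D->BC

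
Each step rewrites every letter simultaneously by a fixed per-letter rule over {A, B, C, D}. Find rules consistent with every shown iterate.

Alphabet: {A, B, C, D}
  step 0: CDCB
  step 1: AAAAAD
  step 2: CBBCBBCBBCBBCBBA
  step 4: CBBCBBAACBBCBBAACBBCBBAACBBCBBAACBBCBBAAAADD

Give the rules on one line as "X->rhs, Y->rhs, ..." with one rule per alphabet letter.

  step 1 ⇒ step 2: AAAAAD ⇒ CBB·CBB·CBB·CBB·CBB·A
    A ↦ CBB
    D ↦ A
  step 0 ⇒ step 1: CDCB ⇒ AA·A·AA·D
    B ↦ D
  step 0 ⇒ step 1: CDCB ⇒ AA·A·AA·D
    C ↦ AA

A->CBB, B->D, C->AA, D->A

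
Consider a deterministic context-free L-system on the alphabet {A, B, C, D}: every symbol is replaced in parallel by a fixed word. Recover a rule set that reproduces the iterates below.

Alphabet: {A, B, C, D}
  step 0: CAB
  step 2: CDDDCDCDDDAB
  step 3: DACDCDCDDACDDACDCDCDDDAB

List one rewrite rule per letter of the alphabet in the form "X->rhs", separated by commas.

A->DD, B->AB, C->DA, D->CD

  step 2 ⇒ step 3: CDDDCDCDDDAB ⇒ DA·CD·CD·CD·DA·CD·DA·CD·CD·CD·DD·AB
    A ↦ DD
    B ↦ AB
    C ↦ DA
    D ↦ CD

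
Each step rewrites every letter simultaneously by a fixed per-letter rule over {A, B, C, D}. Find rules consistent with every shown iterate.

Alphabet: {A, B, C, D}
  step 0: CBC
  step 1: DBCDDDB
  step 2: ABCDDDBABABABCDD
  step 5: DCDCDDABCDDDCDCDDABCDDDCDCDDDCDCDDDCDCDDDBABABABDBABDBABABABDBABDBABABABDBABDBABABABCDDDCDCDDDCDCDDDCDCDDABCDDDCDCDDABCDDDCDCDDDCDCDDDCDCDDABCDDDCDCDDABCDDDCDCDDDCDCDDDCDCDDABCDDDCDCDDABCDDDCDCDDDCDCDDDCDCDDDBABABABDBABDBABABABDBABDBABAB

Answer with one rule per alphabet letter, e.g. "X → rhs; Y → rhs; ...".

A->DCD, B->CDD, C->DB, D->AB

  step 1 ⇒ step 2: DBCDDDB ⇒ AB·CDD·DB·AB·AB·AB·CDD
    B ↦ CDD
    C ↦ DB
    D ↦ AB
    A ↦ DCD  (constrained at step 2)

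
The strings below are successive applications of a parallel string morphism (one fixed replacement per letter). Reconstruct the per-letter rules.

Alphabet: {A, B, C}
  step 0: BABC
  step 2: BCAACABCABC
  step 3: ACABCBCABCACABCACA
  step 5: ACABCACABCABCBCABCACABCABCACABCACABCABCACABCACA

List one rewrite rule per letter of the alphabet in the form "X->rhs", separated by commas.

A->BC, B->AC, C->A

  step 2 ⇒ step 3: BCAACABCABC ⇒ AC·A·BC·BC·A·BC·AC·A·BC·AC·A
    A ↦ BC
    B ↦ AC
    C ↦ A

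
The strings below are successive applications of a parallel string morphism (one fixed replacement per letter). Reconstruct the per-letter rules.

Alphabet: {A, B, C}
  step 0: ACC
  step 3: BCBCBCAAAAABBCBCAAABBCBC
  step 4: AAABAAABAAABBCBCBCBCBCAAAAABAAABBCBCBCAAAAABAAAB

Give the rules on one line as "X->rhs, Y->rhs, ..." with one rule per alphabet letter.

  step 3 ⇒ step 4: BCBCBCAAAAABBCBCAAABBCBC ⇒ AA·AB·AA·AB·AA·AB·BC·BC·BC·BC·BC·AA·AA·AB·AA·AB·BC·BC·BC·AA·AA·AB·AA·AB
    A ↦ BC
    B ↦ AA
    C ↦ AB

A->BC, B->AA, C->AB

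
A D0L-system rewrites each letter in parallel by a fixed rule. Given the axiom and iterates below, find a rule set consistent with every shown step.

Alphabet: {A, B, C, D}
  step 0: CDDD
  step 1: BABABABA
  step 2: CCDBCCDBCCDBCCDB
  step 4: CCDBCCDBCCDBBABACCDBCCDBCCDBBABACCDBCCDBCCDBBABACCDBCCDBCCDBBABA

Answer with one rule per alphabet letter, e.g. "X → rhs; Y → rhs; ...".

  step 1 ⇒ step 2: BABABABA ⇒ CC·DB·CC·DB·CC·DB·CC·DB
    A ↦ DB
    B ↦ CC
  step 0 ⇒ step 1: CDDD ⇒ BA·BA·BA·BA
    C ↦ BA
  step 0 ⇒ step 1: CDDD ⇒ BA·BA·BA·BA
    D ↦ BA

A->DB, B->CC, C->BA, D->BA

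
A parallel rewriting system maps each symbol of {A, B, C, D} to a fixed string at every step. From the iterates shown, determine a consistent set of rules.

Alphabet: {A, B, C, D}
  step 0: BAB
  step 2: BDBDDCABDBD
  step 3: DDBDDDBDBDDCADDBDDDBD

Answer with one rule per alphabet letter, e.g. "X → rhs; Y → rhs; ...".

A->CA, B->DD, C->D, D->BD

  step 2 ⇒ step 3: BDBDDCABDBD ⇒ DD·BD·DD·BD·BD·D·CA·DD·BD·DD·BD
    A ↦ CA
    B ↦ DD
    C ↦ D
    D ↦ BD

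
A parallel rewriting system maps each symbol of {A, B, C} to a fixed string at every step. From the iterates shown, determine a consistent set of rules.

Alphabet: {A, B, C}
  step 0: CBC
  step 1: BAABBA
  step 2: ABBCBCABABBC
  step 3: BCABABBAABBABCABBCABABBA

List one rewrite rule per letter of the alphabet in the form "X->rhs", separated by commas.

A->BC, B->AB, C->BA

  step 2 ⇒ step 3: ABBCBCABABBC ⇒ BC·AB·AB·BA·AB·BA·BC·AB·BC·AB·AB·BA
    A ↦ BC
    B ↦ AB
    C ↦ BA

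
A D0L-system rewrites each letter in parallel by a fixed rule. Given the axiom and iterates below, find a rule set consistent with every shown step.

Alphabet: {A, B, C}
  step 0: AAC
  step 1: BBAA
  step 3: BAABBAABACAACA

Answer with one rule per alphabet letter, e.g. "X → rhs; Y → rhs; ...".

A->B, B->ACA, C->AA

  step 0 ⇒ step 1: AAC ⇒ B·B·AA
    A ↦ B
    C ↦ AA
    B ↦ ACA  (constrained at step 1)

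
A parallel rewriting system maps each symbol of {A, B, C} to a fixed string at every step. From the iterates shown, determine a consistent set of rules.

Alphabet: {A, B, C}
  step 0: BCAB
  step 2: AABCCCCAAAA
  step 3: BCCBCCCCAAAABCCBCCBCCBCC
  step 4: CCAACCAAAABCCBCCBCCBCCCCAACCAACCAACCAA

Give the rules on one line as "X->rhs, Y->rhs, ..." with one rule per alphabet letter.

A->BCC, B->CC, C->A

  step 3 ⇒ step 4: BCCBCCCCAAAABCCBCCBCCBCC ⇒ CC·A·A·CC·A·A·A·A·BCC·BCC·BCC·BCC·CC·A·A·CC·A·A·CC·A·A·CC·A·A
    A ↦ BCC
    B ↦ CC
    C ↦ A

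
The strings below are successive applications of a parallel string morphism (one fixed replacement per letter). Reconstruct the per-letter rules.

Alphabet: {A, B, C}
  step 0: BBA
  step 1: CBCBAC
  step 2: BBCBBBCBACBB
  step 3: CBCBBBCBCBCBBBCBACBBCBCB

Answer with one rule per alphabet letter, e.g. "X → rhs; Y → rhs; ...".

  step 2 ⇒ step 3: BBCBBBCBACBB ⇒ CB·CB·BB·CB·CB·CB·BB·CB·AC·BB·CB·CB
    A ↦ AC
    B ↦ CB
    C ↦ BB

A->AC, B->CB, C->BB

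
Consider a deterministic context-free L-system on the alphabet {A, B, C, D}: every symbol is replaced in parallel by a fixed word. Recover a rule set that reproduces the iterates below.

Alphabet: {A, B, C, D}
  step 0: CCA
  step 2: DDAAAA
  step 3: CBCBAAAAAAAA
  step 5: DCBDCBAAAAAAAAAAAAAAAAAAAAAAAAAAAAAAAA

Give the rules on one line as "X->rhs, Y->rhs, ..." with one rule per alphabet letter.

  step 2 ⇒ step 3: DDAAAA ⇒ CB·CB·AA·AA·AA·AA
    A ↦ AA
    D ↦ CB
    B ↦ D  (constrained at step 3)
    C ↦ B  (constrained at step 0)

A->AA, B->D, C->B, D->CB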